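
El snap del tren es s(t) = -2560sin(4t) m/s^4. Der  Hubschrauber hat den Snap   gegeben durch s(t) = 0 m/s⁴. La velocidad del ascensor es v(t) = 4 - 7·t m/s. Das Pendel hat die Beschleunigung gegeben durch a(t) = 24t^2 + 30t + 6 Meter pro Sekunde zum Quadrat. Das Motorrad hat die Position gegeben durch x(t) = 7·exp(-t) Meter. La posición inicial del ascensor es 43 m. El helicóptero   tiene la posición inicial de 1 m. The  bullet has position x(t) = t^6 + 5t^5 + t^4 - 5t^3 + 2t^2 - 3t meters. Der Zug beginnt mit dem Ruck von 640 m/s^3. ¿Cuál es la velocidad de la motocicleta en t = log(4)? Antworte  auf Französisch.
En partant de la position x(t) = 7·exp(-t), nous prenons 1 dérivée. En dérivant la position, nous obtenons la vitesse: v(t) = -7·exp(-t). De l'équation de la vitesse v(t) = -7·exp(-t), nous substituons t = log(4) pour obtenir v = -7/4.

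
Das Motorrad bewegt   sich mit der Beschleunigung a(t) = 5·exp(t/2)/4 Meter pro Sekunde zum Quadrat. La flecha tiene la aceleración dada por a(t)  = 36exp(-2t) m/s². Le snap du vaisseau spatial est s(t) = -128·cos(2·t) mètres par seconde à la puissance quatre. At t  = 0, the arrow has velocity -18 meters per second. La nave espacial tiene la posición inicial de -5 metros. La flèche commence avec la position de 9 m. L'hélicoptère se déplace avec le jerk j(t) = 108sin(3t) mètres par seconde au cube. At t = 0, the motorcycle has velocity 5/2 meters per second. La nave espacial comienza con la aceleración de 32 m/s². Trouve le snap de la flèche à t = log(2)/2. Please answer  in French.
En partant de l'accélération a(t) = 36·exp(-2·t), nous prenons 2 dérivées. La dérivée de l'accélération donne le jerk: j(t) = -72·exp(-2·t). En dérivant le jerk, nous obtenons le snap: s(t) = 144·exp(-2·t). En utilisant s(t) = 144·exp(-2·t) et en substituant t = log(2)/2, nous trouvons s = 72.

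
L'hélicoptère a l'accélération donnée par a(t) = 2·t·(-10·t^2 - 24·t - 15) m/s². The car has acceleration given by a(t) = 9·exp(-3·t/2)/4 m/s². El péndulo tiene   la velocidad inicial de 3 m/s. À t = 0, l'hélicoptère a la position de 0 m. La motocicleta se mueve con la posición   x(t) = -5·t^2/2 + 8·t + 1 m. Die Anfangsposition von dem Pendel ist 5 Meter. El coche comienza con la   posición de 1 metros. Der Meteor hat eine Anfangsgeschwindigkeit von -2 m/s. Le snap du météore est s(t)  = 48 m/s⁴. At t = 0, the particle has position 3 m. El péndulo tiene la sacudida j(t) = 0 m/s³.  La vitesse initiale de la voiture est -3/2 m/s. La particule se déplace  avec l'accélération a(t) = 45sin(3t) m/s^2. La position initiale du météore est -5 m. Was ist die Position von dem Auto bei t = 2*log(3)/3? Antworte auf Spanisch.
Partiendo de la aceleración a(t) = 9·exp(-3·t/2)/4, tomamos 2 integrales. La integral de la aceleración, con v(0) = -3/2, da la velocidad: v(t) = -3·exp(-3·t/2)/2. Tomando ∫v(t)dt y aplicando x(0) = 1, encontramos x(t) = exp(-3·t/2). Tenemos la posición x(t) = exp(-3·t/2). Sustituyendo t = 2*log(3)/3: x(2*log(3)/3) = 1/3.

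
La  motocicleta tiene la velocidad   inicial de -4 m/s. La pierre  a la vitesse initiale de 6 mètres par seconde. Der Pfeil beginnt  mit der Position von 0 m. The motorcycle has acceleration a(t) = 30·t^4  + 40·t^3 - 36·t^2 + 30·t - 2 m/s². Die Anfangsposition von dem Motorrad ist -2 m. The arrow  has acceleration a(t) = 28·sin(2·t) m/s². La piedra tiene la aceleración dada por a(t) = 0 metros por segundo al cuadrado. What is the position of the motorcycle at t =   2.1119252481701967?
To solve this, we need to take 2 integrals of our acceleration equation a(t) = 30·t^4 + 40·t^3 - 36·t^2 + 30·t - 2. The antiderivative of acceleration is velocity. Using v(0) = -4, we get v(t) = 6·t^5 + 10·t^4 - 12·t^3 + 15·t^2 - 2·t - 4. Finding the integral of v(t) and using x(0) = -2: x(t) = t^6 + 2·t^5 - 3·t^4 + 5·t^3 - t^2 - 4·t - 2. We have position x(t) = t^6 + 2·t^5 - 3·t^4 + 5·t^3 - t^2 - 4·t - 2. Substituting t = 2.1119252481701967: x(2.1119252481701967) = 145.267408149834.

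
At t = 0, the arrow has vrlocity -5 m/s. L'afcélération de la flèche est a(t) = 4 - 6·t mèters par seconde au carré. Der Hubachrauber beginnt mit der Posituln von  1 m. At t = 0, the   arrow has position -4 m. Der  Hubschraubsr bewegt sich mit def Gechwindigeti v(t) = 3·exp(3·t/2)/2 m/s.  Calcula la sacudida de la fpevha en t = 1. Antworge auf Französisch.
Pour résoudre ceci, nous devons prendre 1 dérivée de notre équation de l'accélération a(t) = 4 - 6·t. En dérivant l'accélération, nous obtenons le jerk: j(t) = -6. En utilisant j(t) = -6 et en substituant t = 1, nous trouvons j = -6.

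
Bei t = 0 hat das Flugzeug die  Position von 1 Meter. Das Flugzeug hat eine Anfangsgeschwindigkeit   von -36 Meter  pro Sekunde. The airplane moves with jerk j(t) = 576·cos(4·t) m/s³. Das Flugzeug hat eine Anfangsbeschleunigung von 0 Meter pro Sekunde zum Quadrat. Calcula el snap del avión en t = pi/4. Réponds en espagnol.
Para resolver esto, necesitamos tomar 1 derivada de nuestra ecuación de la sacudida j(t) = 576·cos(4·t). Derivando la sacudida, obtenemos el snap: s(t) = -2304·sin(4·t). Tenemos el snap s(t) = -2304·sin(4·t). Sustituyendo t = pi/4: s(pi/4) = 0.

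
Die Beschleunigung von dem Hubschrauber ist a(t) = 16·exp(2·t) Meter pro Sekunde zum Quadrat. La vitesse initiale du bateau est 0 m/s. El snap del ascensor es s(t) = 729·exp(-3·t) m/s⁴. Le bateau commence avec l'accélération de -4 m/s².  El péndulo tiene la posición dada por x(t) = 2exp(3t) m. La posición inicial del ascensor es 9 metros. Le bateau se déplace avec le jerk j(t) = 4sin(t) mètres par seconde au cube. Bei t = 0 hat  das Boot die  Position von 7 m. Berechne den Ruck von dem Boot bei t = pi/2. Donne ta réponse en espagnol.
De la ecuación de la sacudida j(t) = 4·sin(t), sustituimos t = pi/2 para obtener j = 4.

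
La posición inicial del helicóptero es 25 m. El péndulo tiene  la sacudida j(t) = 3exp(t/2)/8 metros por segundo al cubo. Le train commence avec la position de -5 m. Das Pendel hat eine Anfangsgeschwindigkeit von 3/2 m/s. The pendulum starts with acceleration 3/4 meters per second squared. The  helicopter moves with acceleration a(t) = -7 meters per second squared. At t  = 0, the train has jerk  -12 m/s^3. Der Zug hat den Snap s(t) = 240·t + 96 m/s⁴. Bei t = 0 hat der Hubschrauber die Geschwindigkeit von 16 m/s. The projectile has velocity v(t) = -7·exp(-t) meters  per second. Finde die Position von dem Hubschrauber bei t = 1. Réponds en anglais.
Starting from acceleration a(t) = -7, we take 2 antiderivatives. The integral of acceleration is velocity. Using v(0) = 16, we get v(t) = 16 - 7·t. Finding the antiderivative of v(t) and using x(0) = 25: x(t) = -7·t^2/2 + 16·t + 25. We have position x(t) = -7·t^2/2 + 16·t + 25. Substituting t = 1: x(1) = 75/2.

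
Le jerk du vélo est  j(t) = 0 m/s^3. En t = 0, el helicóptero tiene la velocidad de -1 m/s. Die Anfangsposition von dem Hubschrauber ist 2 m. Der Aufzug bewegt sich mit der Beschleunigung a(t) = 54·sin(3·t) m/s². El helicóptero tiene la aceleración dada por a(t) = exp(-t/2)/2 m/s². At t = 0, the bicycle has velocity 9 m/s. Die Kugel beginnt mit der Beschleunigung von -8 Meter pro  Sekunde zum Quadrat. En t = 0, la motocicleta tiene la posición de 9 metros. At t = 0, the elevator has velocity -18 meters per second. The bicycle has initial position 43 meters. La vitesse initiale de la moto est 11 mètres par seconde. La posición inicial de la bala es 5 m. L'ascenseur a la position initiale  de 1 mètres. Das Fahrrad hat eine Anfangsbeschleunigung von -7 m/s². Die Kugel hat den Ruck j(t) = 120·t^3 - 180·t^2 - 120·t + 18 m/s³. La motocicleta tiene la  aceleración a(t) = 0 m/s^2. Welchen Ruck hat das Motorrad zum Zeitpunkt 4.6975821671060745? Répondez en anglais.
To solve this, we need to take 1 derivative of our acceleration equation a(t) = 0. Differentiating acceleration, we get jerk: j(t) = 0. Using j(t) = 0 and substituting t = 4.6975821671060745, we find j = 0.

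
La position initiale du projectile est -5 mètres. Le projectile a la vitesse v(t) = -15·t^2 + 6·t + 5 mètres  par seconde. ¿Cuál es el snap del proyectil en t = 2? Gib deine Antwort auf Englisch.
To solve this, we need to take 3 derivatives of our velocity equation v(t) = -15·t^2 + 6·t + 5. Differentiating velocity, we get acceleration: a(t) = 6 - 30·t. Taking d/dt of a(t), we find j(t) = -30. Differentiating jerk, we get snap: s(t) = 0. From the given snap equation s(t) = 0, we substitute t = 2 to get s = 0.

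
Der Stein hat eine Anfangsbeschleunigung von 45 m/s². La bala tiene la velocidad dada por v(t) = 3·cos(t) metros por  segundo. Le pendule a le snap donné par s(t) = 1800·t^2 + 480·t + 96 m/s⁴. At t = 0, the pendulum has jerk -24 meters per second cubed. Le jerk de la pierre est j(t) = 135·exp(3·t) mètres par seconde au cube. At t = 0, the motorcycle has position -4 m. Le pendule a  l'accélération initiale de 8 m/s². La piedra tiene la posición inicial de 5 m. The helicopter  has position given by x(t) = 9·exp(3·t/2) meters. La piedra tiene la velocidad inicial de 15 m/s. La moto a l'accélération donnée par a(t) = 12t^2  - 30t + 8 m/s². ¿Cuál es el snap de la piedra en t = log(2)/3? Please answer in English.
To solve this, we need to take 1 derivative of our jerk equation j(t) = 135·exp(3·t). Differentiating jerk, we get snap: s(t) = 405·exp(3·t). Using s(t) = 405·exp(3·t) and substituting t = log(2)/3, we find s = 810.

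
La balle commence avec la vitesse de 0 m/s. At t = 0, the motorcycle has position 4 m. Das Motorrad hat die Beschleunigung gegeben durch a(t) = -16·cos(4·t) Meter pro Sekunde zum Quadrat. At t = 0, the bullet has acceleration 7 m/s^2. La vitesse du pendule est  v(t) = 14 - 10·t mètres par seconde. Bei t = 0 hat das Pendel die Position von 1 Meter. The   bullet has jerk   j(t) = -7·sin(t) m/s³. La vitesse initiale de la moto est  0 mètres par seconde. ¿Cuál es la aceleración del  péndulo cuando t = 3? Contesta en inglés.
To solve this, we need to take 1 derivative of our velocity equation v(t) = 14 - 10·t. The derivative of velocity gives acceleration: a(t) = -10. We have acceleration a(t) = -10. Substituting t = 3: a(3) = -10.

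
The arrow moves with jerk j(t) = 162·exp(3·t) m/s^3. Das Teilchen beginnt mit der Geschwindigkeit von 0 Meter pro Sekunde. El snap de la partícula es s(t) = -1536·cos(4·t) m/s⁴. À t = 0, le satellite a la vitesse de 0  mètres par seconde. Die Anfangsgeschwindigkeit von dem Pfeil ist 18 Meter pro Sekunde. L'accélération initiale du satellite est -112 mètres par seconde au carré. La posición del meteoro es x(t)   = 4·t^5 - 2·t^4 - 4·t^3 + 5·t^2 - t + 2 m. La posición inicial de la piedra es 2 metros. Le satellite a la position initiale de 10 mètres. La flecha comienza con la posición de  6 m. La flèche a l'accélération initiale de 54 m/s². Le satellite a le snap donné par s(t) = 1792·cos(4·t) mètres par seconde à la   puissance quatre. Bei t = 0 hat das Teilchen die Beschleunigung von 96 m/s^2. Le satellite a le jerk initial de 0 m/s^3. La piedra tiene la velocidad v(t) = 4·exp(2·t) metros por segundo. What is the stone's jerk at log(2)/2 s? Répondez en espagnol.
Debemos derivar nuestra ecuación de la velocidad v(t) = 4·exp(2·t) 2 veces. Tomando d/dt de v(t), encontramos a(t) = 8·exp(2·t). La derivada de la aceleración da la sacudida: j(t) = 16·exp(2·t). Tenemos la sacudida j(t) = 16·exp(2·t). Sustituyendo t = log(2)/2: j(log(2)/2) = 32.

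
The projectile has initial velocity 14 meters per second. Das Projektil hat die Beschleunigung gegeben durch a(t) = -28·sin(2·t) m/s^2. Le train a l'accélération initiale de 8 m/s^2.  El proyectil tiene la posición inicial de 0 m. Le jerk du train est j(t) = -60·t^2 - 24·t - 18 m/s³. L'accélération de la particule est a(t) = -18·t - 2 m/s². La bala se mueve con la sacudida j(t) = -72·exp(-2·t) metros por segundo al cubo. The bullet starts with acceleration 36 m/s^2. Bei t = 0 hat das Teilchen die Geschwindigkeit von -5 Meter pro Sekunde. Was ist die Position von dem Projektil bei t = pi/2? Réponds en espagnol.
Debemos encontrar la antiderivada de nuestra ecuación de la aceleración a(t) = -28·sin(2·t) 2 veces. Integrando la aceleración y usando la condición inicial v(0) = 14, obtenemos v(t) = 14·cos(2·t). La integral de la velocidad, con x(0) = 0, da la posición: x(t) = 7·sin(2·t). De la ecuación de la posición x(t) = 7·sin(2·t), sustituimos t = pi/2 para obtener x = 0.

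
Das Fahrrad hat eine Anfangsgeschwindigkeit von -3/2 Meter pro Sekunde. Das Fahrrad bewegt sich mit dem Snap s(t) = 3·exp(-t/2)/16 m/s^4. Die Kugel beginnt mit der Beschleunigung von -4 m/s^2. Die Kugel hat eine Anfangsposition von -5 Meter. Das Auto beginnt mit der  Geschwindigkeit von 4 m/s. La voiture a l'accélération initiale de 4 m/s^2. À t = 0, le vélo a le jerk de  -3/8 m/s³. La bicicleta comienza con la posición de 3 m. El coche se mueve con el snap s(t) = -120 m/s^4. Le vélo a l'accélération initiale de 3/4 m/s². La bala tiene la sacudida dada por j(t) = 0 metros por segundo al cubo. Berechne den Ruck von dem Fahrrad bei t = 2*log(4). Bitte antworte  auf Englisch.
To find the answer, we compute 1 integral of s(t) = 3·exp(-t/2)/16. Finding the integral of s(t) and using j(0) = -3/8: j(t) = -3·exp(-t/2)/8. We have jerk j(t) = -3·exp(-t/2)/8. Substituting t = 2*log(4): j(2*log(4)) = -3/32.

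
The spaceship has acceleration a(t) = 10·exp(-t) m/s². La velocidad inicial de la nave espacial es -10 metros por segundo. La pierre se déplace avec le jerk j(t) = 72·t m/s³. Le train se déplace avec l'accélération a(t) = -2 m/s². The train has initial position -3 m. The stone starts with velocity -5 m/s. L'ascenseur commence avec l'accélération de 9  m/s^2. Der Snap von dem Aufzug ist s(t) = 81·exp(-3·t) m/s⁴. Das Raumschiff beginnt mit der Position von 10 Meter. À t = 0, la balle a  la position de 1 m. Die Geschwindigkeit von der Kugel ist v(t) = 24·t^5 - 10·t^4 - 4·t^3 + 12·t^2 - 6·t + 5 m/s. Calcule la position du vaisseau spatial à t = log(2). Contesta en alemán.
Wir müssen das Integral unserer Gleichung für die Beschleunigung a(t) = 10·exp(-t) 2-mal finden. Durch Integration von der Beschleunigung und Verwendung der Anfangsbedingung v(0) = -10, erhalten wir v(t) = -10·exp(-t). Das Integral von der Geschwindigkeit, mit x(0) = 10, ergibt die Position: x(t) = 10·exp(-t). Mit x(t) = 10·exp(-t) und Einsetzen von t = log(2), finden wir x = 5.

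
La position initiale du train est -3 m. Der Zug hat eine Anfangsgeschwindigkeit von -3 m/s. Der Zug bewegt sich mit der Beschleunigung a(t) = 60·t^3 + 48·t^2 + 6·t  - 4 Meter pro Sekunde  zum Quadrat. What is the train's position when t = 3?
We need to integrate our acceleration equation a(t) = 60·t^3 + 48·t^2 + 6·t - 4 2 times. Integrating acceleration and using the initial condition v(0) = -3, we get v(t) = 15·t^4 + 16·t^3 + 3·t^2 - 4·t - 3. The antiderivative of velocity is position. Using x(0) = -3, we get x(t) = 3·t^5 + 4·t^4 + t^3 - 2·t^2 - 3·t - 3. From the given position equation x(t) = 3·t^5 + 4·t^4 + t^3 - 2·t^2 - 3·t - 3, we substitute t = 3 to get x = 1050.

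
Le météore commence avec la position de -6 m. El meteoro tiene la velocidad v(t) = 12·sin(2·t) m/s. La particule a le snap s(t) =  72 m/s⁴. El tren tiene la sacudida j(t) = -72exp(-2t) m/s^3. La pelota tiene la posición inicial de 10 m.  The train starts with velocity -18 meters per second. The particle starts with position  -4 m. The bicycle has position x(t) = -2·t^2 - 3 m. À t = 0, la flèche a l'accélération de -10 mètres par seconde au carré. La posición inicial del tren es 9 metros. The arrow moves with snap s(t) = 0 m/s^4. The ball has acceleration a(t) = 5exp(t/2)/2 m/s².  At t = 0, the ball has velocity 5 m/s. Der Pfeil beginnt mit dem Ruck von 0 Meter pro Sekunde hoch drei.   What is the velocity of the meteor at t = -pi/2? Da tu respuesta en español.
Usando v(t) = 12·sin(2·t) y sustituyendo t = -pi/2, encontramos v = 0.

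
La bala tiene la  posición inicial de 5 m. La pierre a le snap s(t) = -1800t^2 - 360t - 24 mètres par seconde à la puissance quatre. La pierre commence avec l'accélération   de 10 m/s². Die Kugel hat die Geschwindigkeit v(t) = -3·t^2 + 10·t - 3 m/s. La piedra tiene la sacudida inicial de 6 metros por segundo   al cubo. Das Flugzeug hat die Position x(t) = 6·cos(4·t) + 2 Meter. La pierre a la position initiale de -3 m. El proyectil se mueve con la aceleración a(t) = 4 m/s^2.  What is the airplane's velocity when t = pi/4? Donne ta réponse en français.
Pour résoudre ceci, nous devons prendre 1 dérivée de notre équation de la position x(t) = 6·cos(4·t) + 2. En dérivant la position, nous obtenons la vitesse: v(t) = -24·sin(4·t). Nous avons la vitesse v(t) = -24·sin(4·t). En substituant t = pi/4: v(pi/4) = 0.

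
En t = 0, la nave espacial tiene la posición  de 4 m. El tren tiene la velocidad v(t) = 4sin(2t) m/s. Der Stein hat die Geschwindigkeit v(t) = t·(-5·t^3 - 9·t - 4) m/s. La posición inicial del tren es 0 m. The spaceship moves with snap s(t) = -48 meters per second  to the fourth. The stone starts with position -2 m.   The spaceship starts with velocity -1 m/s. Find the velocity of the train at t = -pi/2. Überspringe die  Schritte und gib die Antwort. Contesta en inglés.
The answer is 0.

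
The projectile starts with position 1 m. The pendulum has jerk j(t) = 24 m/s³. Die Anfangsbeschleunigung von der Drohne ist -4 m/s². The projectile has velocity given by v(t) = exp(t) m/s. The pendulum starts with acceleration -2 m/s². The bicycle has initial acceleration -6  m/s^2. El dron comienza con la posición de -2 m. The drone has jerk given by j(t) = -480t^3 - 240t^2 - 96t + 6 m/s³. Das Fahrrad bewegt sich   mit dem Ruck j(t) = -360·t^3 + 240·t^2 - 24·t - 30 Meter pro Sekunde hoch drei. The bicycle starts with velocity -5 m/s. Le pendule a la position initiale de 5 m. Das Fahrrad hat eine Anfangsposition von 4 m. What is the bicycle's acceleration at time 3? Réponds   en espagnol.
Necesitamos integrar nuestra ecuación de la sacudida j(t) = -360·t^3 + 240·t^2 - 24·t - 30 1 vez. La antiderivada de la sacudida es la aceleración. Usando a(0) = -6, obtenemos a(t) = -90·t^4 + 80·t^3 - 12·t^2 - 30·t - 6. De la ecuación de la aceleración a(t) = -90·t^4 + 80·t^3 - 12·t^2 - 30·t - 6, sustituimos t = 3 para obtener a = -5334.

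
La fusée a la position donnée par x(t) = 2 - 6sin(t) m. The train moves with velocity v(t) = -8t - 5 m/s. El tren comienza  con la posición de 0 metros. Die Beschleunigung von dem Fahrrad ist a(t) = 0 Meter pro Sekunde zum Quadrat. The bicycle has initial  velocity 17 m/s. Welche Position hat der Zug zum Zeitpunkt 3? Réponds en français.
Nous devons trouver l'intégrale de notre équation de la vitesse v(t) = -8·t - 5 1 fois. L'intégrale de la vitesse est la position. En utilisant x(0) = 0, nous obtenons x(t) = -4·t^2 - 5·t. Nous avons la position x(t) = -4·t^2 - 5·t. En substituant t = 3: x(3) = -51.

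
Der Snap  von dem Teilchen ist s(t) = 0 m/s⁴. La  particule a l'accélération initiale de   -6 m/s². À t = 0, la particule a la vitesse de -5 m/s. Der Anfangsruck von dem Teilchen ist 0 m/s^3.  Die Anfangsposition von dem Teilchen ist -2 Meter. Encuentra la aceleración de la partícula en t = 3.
Para resolver esto, necesitamos tomar 2 antiderivadas de nuestra ecuación del snap s(t) = 0. Integrando el snap y usando la condición inicial j(0) = 0, obtenemos j(t) = 0. La integral de la sacudida, con a(0) = -6, da la aceleración: a(t) = -6. De la ecuación de la aceleración a(t) = -6, sustituimos t = 3 para obtener a = -6.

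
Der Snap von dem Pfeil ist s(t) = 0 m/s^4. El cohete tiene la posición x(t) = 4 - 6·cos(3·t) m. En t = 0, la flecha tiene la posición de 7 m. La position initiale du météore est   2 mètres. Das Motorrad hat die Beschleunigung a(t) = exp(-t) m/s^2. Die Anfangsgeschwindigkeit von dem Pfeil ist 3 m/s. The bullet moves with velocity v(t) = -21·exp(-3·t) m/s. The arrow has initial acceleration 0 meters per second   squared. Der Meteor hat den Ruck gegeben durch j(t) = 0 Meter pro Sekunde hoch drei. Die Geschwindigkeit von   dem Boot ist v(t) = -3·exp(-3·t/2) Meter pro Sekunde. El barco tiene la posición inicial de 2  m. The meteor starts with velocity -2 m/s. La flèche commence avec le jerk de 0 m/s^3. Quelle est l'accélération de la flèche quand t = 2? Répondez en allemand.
Um dies zu lösen, müssen wir 2 Integrale unserer Gleichung für den Snap s(t) = 0 finden. Durch Integration von dem Snap und Verwendung der Anfangsbedingung j(0) = 0, erhalten wir j(t) = 0. Das Integral von dem Ruck, mit a(0) = 0, ergibt die Beschleunigung: a(t) = 0. Aus der Gleichung für die Beschleunigung a(t) = 0, setzen wir t = 2 ein und erhalten a = 0.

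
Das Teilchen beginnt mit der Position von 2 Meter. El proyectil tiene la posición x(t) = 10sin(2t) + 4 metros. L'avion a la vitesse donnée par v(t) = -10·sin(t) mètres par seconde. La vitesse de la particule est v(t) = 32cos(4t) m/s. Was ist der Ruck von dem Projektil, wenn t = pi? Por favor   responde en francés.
Nous devons dériver notre équation de la position x(t) = 10·sin(2·t) + 4 3 fois. En dérivant la position, nous obtenons la vitesse: v(t) = 20·cos(2·t). La dérivée de la vitesse donne l'accélération: a(t) = -40·sin(2·t). En dérivant l'accélération, nous obtenons le jerk: j(t) = -80·cos(2·t). De l'équation du jerk j(t) = -80·cos(2·t), nous substituons t = pi pour obtenir j = -80.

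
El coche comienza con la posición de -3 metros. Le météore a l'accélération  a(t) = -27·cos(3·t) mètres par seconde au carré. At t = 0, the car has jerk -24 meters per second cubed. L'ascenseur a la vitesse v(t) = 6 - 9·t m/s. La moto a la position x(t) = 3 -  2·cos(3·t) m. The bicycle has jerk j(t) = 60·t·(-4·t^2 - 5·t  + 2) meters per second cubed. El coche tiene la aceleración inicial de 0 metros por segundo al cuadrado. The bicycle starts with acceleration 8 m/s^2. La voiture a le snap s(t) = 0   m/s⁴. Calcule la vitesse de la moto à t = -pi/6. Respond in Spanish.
Para resolver esto, necesitamos tomar 1 derivada de nuestra ecuación de la posición x(t) = 3 - 2·cos(3·t). La derivada de la posición da la velocidad: v(t) = 6·sin(3·t). Usando v(t) = 6·sin(3·t) y sustituyendo t = -pi/6, encontramos v = -6.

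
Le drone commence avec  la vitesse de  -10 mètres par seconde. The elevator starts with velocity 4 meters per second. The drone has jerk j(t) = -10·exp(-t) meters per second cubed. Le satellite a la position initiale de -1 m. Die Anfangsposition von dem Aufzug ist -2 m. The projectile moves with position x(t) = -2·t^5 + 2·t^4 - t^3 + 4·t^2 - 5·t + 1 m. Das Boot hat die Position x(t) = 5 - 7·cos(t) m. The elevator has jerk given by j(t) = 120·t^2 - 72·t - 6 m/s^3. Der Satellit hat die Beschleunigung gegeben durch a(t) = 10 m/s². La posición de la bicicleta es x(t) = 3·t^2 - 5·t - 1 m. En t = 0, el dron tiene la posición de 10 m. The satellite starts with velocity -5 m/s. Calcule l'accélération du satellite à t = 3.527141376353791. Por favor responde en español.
Tenemos la aceleración a(t) = 10. Sustituyendo t = 3.527141376353791: a(3.527141376353791) = 10.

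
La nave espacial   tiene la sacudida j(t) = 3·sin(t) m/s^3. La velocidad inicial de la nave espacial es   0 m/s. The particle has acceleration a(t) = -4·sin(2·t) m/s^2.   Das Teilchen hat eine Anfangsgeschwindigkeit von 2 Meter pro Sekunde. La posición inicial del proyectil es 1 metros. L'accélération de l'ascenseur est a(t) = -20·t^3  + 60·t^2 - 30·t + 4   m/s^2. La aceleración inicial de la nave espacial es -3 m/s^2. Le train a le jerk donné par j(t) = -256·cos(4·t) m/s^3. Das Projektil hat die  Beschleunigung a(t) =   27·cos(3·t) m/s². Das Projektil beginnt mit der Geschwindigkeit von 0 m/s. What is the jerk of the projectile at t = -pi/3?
We must differentiate our acceleration equation a(t) = 27·cos(3·t) 1 time. Taking d/dt of a(t), we find j(t) = -81·sin(3·t). Using j(t) = -81·sin(3·t) and substituting t = -pi/3, we find j = 0.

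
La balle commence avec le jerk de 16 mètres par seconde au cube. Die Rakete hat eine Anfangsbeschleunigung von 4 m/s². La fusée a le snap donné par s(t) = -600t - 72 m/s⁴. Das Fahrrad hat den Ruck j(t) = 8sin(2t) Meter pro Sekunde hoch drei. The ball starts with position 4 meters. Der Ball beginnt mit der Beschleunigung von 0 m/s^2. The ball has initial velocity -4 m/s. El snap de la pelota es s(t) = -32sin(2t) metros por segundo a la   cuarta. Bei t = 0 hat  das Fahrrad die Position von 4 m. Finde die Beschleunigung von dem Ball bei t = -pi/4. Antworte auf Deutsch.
Wir müssen das Integral unserer Gleichung für den Snap s(t) = -32·sin(2·t) 2-mal finden. Durch Integration von dem Snap und Verwendung der Anfangsbedingung j(0) = 16, erhalten wir j(t) = 16·cos(2·t). Das Integral von dem Ruck ist die Beschleunigung. Mit a(0) = 0 erhalten wir a(t) = 8·sin(2·t). Mit a(t) = 8·sin(2·t) und Einsetzen von t = -pi/4, finden wir a = -8.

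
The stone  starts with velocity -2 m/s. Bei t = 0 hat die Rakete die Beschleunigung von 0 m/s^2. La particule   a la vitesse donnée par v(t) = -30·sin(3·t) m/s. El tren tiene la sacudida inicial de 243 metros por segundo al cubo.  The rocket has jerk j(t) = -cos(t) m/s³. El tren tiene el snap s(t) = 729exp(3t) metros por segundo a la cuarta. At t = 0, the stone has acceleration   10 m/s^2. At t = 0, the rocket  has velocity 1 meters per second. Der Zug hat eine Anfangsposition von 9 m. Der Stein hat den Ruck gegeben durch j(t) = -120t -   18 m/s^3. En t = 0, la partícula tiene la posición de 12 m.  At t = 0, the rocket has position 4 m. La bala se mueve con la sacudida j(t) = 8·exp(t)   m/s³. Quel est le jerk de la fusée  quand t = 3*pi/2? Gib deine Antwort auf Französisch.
De l'équation du jerk j(t) = -cos(t), nous substituons t = 3*pi/2 pour obtenir j = 0.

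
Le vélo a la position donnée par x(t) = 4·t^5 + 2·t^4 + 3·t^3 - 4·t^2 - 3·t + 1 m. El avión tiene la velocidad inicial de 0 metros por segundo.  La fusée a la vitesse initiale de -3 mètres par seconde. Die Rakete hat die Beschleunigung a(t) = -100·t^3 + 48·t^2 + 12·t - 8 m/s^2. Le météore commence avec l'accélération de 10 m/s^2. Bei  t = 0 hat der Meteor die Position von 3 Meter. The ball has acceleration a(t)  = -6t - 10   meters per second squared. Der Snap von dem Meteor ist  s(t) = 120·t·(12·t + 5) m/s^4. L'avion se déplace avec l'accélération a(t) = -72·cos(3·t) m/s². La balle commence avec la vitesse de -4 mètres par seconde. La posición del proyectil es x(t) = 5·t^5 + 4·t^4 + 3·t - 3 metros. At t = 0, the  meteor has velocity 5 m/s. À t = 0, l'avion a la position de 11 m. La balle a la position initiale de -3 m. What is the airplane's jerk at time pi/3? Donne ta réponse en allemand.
Um dies zu lösen, müssen wir 1 Ableitung unserer Gleichung für die Beschleunigung a(t) = -72·cos(3·t) nehmen. Durch Ableiten von der Beschleunigung erhalten wir den Ruck: j(t) = 216·sin(3·t). Aus der Gleichung für den Ruck j(t) = 216·sin(3·t), setzen wir t = pi/3 ein und erhalten j = 0.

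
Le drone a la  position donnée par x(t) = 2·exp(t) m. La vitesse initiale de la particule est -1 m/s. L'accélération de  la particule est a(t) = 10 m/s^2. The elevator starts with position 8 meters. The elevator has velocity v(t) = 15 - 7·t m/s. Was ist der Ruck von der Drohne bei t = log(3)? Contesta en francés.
Nous devons dériver notre équation de la position x(t) = 2·exp(t) 3 fois. La dérivée de la position donne la vitesse: v(t) = 2·exp(t). La dérivée de la vitesse donne l'accélération: a(t) = 2·exp(t). En prenant d/dt de a(t), nous trouvons j(t) = 2·exp(t). En utilisant j(t) = 2·exp(t) et en substituant t = log(3), nous trouvons j = 6.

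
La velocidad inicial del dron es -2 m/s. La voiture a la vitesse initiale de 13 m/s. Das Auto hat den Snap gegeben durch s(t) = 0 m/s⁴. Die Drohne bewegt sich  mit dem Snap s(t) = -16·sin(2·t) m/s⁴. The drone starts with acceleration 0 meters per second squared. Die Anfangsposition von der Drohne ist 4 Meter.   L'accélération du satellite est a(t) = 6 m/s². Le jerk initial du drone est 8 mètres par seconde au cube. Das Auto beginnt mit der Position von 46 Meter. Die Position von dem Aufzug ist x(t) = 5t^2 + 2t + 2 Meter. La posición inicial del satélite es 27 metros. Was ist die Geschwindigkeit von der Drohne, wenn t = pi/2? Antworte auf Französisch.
En partant du snap s(t) = -16·sin(2·t), nous prenons 3 primitives. En intégrant le snap et en utilisant la condition initiale j(0) = 8, nous obtenons j(t) = 8·cos(2·t). L'intégrale du jerk est l'accélération. En utilisant a(0) = 0, nous obtenons a(t) = 4·sin(2·t). En prenant ∫a(t)dt et en appliquant v(0) = -2, nous trouvons v(t) = -2·cos(2·t). En utilisant v(t) = -2·cos(2·t) et en substituant t = pi/2, nous trouvons v = 2.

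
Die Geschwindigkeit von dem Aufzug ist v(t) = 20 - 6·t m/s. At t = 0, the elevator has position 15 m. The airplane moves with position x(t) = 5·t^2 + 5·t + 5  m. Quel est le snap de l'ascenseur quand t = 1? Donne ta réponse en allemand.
Um dies zu lösen, müssen wir 3 Ableitungen unserer Gleichung für die Geschwindigkeit v(t) = 20 - 6·t nehmen. Die Ableitung von der Geschwindigkeit ergibt die Beschleunigung: a(t) = -6. Mit d/dt von a(t) finden wir j(t) = 0. Die Ableitung von dem Ruck ergibt den Snap: s(t) = 0. Wir haben den Snap s(t) = 0. Durch Einsetzen von t = 1: s(1) = 0.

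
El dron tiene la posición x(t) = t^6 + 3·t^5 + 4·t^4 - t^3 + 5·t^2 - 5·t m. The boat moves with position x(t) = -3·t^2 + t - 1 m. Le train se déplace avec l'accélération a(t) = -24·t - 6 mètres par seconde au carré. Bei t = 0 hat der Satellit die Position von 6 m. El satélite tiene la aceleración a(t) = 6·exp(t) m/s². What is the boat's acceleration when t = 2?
We must differentiate our position equation x(t) = -3·t^2 + t - 1 2 times. Differentiating position, we get velocity: v(t) = 1 - 6·t. Differentiating velocity, we get acceleration: a(t) = -6. From the given acceleration equation a(t) = -6, we substitute t = 2 to get a = -6.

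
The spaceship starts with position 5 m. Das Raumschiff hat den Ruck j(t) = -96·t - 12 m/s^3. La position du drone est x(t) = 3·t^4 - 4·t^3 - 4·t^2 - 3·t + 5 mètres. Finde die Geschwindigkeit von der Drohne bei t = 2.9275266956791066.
Ausgehend von der Position x(t) = 3·t^4 - 4·t^3 - 4·t^2 - 3·t + 5, nehmen wir 1 Ableitung. Durch Ableiten von der Position erhalten wir die Geschwindigkeit: v(t) = 12·t^3 - 12·t^2 - 8·t - 3. Aus der Gleichung für die Geschwindigkeit v(t) = 12·t^3 - 12·t^2 - 8·t - 3, setzen wir t = 2.9275266956791066 ein und erhalten v = 171.816174322394.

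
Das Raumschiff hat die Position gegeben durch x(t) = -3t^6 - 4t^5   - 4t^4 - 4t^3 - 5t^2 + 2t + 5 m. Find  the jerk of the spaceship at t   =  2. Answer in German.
Wir müssen unsere Gleichung für die Position x(t) = -3·t^6 - 4·t^5 - 4·t^4 - 4·t^3 - 5·t^2 + 2·t + 5 3-mal ableiten. Mit d/dt von x(t) finden wir v(t) = -18·t^5 - 20·t^4 - 16·t^3 - 12·t^2 - 10·t + 2. Durch Ableiten von der Geschwindigkeit erhalten wir die Beschleunigung: a(t) = -90·t^4 - 80·t^3 - 48·t^2 - 24·t - 10. Durch Ableiten von der Beschleunigung erhalten wir den Ruck: j(t) = -360·t^3 - 240·t^2 - 96·t - 24. Aus der Gleichung für den Ruck j(t) = -360·t^3 - 240·t^2 - 96·t - 24, setzen wir t = 2 ein und erhalten j = -4056.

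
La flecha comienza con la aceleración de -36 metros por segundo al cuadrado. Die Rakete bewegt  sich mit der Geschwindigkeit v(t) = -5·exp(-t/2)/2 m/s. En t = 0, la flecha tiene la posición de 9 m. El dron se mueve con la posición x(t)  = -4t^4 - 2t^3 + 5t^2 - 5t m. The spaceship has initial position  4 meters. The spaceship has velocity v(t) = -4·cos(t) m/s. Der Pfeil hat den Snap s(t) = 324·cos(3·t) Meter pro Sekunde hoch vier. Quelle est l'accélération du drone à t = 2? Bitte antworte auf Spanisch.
Debemos derivar nuestra ecuación de la posición x(t) = -4·t^4 - 2·t^3 + 5·t^2 - 5·t 2 veces. La derivada de la posición da la velocidad: v(t) = -16·t^3 - 6·t^2 + 10·t - 5. Derivando la velocidad, obtenemos la aceleración: a(t) = -48·t^2 - 12·t + 10. Tenemos la aceleración a(t) = -48·t^2 - 12·t + 10. Sustituyendo t = 2: a(2) = -206.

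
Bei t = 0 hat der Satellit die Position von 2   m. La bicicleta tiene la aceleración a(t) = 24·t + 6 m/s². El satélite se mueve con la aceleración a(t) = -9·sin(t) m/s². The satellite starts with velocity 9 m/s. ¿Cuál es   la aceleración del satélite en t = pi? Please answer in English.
Using a(t) = -9·sin(t) and substituting t = pi, we find a = 0.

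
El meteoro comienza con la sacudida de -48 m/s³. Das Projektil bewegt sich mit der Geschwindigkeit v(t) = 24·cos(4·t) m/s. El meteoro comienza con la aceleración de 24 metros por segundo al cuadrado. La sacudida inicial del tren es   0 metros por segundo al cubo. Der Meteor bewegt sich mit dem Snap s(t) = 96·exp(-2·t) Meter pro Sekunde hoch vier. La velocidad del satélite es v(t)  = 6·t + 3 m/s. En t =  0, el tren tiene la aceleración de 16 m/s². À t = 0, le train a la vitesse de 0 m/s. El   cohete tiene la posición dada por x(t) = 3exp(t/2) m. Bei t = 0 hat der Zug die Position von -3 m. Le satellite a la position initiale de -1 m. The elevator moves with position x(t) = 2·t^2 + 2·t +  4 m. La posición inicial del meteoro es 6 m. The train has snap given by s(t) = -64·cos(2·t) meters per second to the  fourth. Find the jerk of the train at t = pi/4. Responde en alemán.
Um dies zu lösen, müssen wir 1 Stammfunktion unserer Gleichung für den Snap s(t) = -64·cos(2·t) finden. Durch Integration von dem Snap und Verwendung der Anfangsbedingung j(0) = 0, erhalten wir j(t) = -32·sin(2·t). Mit j(t) = -32·sin(2·t) und Einsetzen von t = pi/4, finden wir j = -32.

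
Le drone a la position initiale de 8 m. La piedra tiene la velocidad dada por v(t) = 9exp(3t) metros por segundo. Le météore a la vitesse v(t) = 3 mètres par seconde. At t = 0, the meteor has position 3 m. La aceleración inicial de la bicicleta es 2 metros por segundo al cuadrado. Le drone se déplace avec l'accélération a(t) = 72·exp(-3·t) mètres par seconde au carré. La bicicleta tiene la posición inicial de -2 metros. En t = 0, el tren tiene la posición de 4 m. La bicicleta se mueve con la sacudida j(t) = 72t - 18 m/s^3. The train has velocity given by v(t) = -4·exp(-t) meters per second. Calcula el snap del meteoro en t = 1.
Partiendo de la velocidad v(t) = 3, tomamos 3 derivadas. La derivada de la velocidad da la aceleración: a(t) = 0. La derivada de la aceleración da la sacudida: j(t) = 0. Derivando la sacudida, obtenemos el snap: s(t) = 0. De la ecuación del snap s(t) = 0, sustituimos t = 1 para obtener s = 0.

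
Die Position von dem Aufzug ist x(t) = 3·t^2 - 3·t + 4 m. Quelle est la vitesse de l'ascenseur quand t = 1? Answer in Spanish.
Debemos derivar nuestra ecuación de la posición x(t) = 3·t^2 - 3·t + 4 1 vez. Derivando la posición, obtenemos la velocidad: v(t) = 6·t - 3. De la ecuación de la velocidad v(t) = 6·t - 3, sustituimos t = 1 para obtener v = 3.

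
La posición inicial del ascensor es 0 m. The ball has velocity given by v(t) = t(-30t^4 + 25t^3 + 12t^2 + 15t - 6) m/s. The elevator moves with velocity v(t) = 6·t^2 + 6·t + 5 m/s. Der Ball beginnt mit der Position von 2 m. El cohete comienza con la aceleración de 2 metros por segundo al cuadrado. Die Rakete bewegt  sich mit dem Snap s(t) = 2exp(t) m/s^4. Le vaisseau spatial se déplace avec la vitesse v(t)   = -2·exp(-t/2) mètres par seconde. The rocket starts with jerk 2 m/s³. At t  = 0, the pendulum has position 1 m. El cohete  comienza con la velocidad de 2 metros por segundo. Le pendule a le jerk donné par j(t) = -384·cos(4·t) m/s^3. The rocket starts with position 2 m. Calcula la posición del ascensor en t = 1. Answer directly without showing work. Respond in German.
Bei t = 1, x = 10.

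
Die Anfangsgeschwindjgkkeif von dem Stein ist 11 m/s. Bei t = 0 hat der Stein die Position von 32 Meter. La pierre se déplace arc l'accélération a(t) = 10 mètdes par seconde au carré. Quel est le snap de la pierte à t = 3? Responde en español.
Para resolver esto, necesitamos tomar 2 derivadas de nuestra ecuación de la aceleración a(t) = 10. La derivada de la aceleración da la sacudida: j(t) = 0. Tomando d/dt de j(t), encontramos s(t) = 0. Usando s(t) = 0 y sustituyendo t = 3, encontramos s = 0.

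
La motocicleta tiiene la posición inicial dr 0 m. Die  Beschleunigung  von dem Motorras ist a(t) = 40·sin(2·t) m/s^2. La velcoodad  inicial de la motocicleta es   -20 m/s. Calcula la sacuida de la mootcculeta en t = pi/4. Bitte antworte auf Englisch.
We must differentiate our acceleration equation a(t) = 40·sin(2·t) 1 time. Differentiating acceleration, we get jerk: j(t) = 80·cos(2·t). From the given jerk equation j(t) = 80·cos(2·t), we substitute t = pi/4 to get j = 0.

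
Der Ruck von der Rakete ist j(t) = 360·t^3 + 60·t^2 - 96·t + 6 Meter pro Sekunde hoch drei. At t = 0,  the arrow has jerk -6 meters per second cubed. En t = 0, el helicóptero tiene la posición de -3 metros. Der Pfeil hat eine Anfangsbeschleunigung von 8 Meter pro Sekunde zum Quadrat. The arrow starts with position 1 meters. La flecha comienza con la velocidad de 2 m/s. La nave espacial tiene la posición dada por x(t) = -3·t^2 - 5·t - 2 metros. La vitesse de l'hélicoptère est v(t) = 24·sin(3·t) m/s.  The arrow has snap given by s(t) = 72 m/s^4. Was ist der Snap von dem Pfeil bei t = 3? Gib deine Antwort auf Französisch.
Nous avons le snap s(t) = 72. En substituant t = 3: s(3) = 72.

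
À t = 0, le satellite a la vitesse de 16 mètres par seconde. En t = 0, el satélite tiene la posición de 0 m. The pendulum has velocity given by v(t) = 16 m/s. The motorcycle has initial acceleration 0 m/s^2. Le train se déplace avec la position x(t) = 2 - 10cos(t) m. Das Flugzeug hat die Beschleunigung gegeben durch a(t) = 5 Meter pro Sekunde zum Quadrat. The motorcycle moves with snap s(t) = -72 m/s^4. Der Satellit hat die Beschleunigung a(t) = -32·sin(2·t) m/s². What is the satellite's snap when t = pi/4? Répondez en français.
Pour résoudre ceci, nous devons prendre 2 dérivées de notre équation de l'accélération a(t) = -32·sin(2·t). En dérivant l'accélération, nous obtenons le jerk: j(t) = -64·cos(2·t). En dérivant le jerk, nous obtenons le snap: s(t) = 128·sin(2·t). En utilisant s(t) = 128·sin(2·t) et en substituant t = pi/4, nous trouvons s = 128.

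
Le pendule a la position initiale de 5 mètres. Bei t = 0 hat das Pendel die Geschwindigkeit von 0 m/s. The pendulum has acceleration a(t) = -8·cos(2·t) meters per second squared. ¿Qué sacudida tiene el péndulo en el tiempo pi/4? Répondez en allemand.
Wir müssen unsere Gleichung für die Beschleunigung a(t) = -8·cos(2·t) 1-mal ableiten. Die Ableitung von der Beschleunigung ergibt den Ruck: j(t) = 16·sin(2·t). Aus der Gleichung für den Ruck j(t) = 16·sin(2·t), setzen wir t = pi/4 ein und erhalten j = 16.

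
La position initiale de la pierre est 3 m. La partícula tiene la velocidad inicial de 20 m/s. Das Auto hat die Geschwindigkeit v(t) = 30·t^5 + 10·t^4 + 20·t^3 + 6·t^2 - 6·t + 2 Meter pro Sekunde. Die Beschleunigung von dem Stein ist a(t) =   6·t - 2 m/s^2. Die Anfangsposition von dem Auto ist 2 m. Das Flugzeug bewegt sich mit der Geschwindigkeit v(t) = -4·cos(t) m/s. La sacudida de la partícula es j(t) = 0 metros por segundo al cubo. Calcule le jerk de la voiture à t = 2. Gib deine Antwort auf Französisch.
Pour résoudre ceci, nous devons prendre 2 dérivées de notre équation de la vitesse v(t) = 30·t^5 + 10·t^4 + 20·t^3 + 6·t^2 - 6·t + 2. La dérivée de la vitesse donne l'accélération: a(t) = 150·t^4 + 40·t^3 + 60·t^2 + 12·t - 6. En dérivant l'accélération, nous obtenons le jerk: j(t) = 600·t^3 + 120·t^2 + 120·t + 12. De l'équation du jerk j(t) = 600·t^3 + 120·t^2 + 120·t + 12, nous substituons t = 2 pour obtenir j = 5532.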